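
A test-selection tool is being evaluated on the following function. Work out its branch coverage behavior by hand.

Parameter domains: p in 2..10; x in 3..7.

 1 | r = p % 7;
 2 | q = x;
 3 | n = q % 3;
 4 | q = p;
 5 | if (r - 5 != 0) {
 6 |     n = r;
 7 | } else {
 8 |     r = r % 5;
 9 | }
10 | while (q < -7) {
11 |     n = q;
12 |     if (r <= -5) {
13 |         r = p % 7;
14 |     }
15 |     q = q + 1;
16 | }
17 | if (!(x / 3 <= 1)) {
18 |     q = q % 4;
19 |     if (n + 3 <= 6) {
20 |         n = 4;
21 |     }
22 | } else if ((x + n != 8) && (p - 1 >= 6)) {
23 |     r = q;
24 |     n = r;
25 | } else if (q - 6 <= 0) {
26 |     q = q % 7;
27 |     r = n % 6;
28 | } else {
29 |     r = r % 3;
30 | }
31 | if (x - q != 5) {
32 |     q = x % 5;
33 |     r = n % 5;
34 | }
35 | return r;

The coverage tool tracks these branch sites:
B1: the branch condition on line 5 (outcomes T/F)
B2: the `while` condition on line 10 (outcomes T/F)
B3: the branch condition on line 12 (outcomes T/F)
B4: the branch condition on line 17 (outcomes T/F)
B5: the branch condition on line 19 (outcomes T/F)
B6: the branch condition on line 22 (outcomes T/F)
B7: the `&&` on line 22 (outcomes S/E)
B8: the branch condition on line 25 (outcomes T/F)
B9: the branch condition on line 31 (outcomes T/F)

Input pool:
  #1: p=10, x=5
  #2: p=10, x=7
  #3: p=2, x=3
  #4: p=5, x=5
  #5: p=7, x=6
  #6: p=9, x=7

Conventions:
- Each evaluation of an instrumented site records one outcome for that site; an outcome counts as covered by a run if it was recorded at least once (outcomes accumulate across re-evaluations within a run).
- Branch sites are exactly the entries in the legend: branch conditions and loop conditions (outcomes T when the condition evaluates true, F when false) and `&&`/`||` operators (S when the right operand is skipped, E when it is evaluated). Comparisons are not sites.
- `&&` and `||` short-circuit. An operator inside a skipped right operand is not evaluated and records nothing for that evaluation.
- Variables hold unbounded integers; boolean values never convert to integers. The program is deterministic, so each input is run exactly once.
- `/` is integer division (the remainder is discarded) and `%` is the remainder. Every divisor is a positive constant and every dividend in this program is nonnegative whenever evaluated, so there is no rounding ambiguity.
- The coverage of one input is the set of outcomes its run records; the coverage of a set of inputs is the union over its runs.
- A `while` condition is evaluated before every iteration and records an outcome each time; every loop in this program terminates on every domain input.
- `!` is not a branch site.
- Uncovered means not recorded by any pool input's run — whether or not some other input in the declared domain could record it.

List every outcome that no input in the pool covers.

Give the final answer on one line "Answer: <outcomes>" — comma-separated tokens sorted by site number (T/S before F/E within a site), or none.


#1 (p=10, x=5) -> B1->T, B2->F, B4->F, B7->S, B6->F, B8->F, B9->T; covered: B1=T, B2=F, B4=F, B6=F, B7=S, B8=F, B9=T
#2 (p=10, x=7) -> B1->T, B2->F, B4->T, B5->T, B9->F; covered: B1=T, B2=F, B4=T, B5=T, B9=F
#3 (p=2, x=3) -> B1->T, B2->F, B4->F, B7->E, B6->F, B8->T, B9->T; covered: B1=T, B2=F, B4=F, B6=F, B7=E, B8=T, B9=T
#4 (p=5, x=5) -> B1->F, B2->F, B4->F, B7->E, B6->F, B8->T, B9->T; covered: B1=F, B2=F, B4=F, B6=F, B7=E, B8=T, B9=T
#5 (p=7, x=6) -> B1->T, B2->F, B4->T, B5->T, B9->T; covered: B1=T, B2=F, B4=T, B5=T, B9=T
#6 (p=9, x=7) -> B1->T, B2->F, B4->T, B5->T, B9->T; covered: B1=T, B2=F, B4=T, B5=T, B9=T
union over the pool: B1=T, B1=F, B2=F, B4=T, B4=F, B5=T, B6=F, B7=S, B7=E, B8=T, B8=F, B9=T, B9=F
uncovered (5 of 18): B2=T, B3=T, B3=F, B5=F, B6=T
Answer: B2=T, B3=T, B3=F, B5=F, B6=T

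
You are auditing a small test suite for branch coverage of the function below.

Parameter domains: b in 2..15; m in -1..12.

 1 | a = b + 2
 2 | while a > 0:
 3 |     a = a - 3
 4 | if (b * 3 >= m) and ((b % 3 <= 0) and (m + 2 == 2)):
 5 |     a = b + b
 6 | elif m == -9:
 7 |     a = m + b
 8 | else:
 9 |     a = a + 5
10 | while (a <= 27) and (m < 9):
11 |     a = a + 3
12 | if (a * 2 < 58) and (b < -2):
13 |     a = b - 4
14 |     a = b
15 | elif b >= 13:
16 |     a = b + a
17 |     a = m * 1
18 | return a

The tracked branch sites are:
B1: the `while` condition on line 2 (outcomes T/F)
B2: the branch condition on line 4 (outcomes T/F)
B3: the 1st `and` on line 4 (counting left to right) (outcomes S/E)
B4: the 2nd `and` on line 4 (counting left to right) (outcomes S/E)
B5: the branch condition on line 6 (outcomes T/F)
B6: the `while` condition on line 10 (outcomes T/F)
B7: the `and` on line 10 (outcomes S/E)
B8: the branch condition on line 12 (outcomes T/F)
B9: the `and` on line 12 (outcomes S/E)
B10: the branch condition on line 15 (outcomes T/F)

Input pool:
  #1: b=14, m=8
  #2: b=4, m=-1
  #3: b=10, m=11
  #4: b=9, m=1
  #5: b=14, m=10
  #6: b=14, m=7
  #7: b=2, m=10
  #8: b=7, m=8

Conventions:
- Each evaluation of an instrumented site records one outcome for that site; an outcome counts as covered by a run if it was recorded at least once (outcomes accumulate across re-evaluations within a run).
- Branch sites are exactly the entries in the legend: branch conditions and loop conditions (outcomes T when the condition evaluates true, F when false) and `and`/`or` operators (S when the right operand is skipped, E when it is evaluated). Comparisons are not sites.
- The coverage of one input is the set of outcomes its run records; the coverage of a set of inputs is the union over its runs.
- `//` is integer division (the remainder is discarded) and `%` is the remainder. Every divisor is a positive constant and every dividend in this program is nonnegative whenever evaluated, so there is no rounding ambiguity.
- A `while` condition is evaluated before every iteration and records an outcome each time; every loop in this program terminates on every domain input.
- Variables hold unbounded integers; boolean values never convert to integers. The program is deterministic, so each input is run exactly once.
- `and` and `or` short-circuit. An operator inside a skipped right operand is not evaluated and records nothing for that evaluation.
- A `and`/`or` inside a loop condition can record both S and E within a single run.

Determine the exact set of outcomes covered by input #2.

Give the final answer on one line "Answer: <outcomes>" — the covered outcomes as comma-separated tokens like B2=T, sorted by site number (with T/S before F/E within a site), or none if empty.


Running input #2 (b=4, m=-1), event by event:
  B1->T, B1->T, B1->F, B3->E, B4->S, B2->F, B5->F, B7->E, B6->T, B7->E
  B6->T, B7->E, B6->T, B7->E, B6->T, B7->E, B6->T, B7->E, B6->T, B7->E
  B6->T, B7->E, B6->T, B7->S, B6->F, B9->S, B8->F, B10->F
as a set, this run covers: B1=T, B1=F, B2=F, B3=E, B4=S, B5=F, B6=T, B6=F, B7=S, B7=E, B8=F, B9=S, B10=F
Answer: B1=T, B1=F, B2=F, B3=E, B4=S, B5=F, B6=T, B6=F, B7=S, B7=E, B8=F, B9=S, B10=F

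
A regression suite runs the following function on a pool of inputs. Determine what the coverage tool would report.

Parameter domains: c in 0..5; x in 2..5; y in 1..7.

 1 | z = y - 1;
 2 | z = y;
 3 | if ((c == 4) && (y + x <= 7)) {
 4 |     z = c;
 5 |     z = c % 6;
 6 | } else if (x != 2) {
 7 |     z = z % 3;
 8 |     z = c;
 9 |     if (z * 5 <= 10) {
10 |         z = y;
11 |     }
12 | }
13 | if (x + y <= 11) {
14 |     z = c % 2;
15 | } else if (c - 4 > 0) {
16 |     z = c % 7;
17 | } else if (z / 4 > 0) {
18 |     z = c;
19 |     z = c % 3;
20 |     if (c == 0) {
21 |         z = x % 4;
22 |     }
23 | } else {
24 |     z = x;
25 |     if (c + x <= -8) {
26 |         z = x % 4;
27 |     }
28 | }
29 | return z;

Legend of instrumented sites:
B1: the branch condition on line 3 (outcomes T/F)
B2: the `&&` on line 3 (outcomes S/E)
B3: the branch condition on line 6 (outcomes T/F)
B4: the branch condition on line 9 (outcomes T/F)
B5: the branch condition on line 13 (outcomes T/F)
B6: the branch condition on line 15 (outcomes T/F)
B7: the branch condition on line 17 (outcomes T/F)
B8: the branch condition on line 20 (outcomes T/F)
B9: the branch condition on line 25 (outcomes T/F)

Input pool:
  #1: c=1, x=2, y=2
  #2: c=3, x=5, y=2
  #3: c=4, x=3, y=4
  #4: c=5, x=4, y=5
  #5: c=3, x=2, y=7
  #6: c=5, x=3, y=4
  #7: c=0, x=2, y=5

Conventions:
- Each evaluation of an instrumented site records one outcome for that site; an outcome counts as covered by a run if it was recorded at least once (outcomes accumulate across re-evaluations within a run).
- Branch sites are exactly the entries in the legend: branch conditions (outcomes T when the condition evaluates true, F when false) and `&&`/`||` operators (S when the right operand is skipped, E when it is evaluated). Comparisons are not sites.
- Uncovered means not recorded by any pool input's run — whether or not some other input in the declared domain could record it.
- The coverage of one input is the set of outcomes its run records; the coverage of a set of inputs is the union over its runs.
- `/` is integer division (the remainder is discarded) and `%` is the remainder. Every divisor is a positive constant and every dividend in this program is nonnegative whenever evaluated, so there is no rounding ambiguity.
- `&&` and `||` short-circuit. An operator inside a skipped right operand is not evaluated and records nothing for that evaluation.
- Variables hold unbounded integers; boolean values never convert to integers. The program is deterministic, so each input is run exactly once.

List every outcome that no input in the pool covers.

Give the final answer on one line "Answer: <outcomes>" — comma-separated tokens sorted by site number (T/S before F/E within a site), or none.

input #1 (c=1, x=2, y=2): events B2->S, B1->F, B3->F, B5->T; covers B1=F, B2=S, B3=F, B5=T
input #2 (c=3, x=5, y=2): events B2->S, B1->F, B3->T, B4->F, B5->T; covers B1=F, B2=S, B3=T, B4=F, B5=T
input #3 (c=4, x=3, y=4): events B2->E, B1->T, B5->T; covers B1=T, B2=E, B5=T
input #4 (c=5, x=4, y=5): events B2->S, B1->F, B3->T, B4->F, B5->T; covers B1=F, B2=S, B3=T, B4=F, B5=T
input #5 (c=3, x=2, y=7): events B2->S, B1->F, B3->F, B5->T; covers B1=F, B2=S, B3=F, B5=T
input #6 (c=5, x=3, y=4): events B2->S, B1->F, B3->T, B4->F, B5->T; covers B1=F, B2=S, B3=T, B4=F, B5=T
input #7 (c=0, x=2, y=5): events B2->S, B1->F, B3->F, B5->T; covers B1=F, B2=S, B3=F, B5=T
union over the pool: B1=T, B1=F, B2=S, B2=E, B3=T, B3=F, B4=F, B5=T
uncovered (10 of 18): B4=T, B5=F, B6=T, B6=F, B7=T, B7=F, B8=T, B8=F, B9=T, B9=F

Answer: B4=T, B5=F, B6=T, B6=F, B7=T, B7=F, B8=T, B8=F, B9=T, B9=F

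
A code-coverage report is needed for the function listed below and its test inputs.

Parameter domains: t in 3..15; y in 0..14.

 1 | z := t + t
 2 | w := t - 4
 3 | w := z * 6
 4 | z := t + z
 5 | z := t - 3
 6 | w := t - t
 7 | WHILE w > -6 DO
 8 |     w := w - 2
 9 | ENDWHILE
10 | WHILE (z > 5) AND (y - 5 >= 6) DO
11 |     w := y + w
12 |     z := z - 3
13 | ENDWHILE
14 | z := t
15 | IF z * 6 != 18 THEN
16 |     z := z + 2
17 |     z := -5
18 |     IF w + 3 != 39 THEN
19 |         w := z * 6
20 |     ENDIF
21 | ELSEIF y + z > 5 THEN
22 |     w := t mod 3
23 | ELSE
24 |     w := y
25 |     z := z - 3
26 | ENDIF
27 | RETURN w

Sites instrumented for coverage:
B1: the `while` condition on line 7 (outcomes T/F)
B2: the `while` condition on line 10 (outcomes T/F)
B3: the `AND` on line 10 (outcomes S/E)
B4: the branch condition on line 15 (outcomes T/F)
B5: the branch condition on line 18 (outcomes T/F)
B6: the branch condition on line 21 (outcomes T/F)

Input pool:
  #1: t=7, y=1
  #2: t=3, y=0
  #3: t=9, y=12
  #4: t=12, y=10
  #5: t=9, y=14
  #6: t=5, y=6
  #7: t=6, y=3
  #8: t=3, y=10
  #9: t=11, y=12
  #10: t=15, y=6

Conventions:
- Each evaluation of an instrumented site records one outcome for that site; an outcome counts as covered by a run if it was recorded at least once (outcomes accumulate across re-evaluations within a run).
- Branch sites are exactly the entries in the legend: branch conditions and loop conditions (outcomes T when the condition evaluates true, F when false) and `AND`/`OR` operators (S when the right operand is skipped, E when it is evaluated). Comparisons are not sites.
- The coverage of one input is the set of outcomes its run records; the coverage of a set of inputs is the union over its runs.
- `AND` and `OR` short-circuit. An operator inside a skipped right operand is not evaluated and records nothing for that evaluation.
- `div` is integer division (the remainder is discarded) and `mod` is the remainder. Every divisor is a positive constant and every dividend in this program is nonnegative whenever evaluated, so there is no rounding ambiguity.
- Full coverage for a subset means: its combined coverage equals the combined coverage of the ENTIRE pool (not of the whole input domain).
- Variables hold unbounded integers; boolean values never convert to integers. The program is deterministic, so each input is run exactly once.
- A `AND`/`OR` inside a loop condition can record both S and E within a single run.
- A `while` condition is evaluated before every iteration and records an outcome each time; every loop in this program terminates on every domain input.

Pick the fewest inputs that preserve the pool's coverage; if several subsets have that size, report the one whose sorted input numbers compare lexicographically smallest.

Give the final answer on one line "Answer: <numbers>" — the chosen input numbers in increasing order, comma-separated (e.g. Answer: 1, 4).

input #1, t=7, y=1: events B1->T, B1->T, B1->T, B1->F, B3->S, B2->F, B4->T, B5->T; outcomes B1=T, B1=F, B2=F, B3=S, B4=T, B5=T
input #2, t=3, y=0: events B1->T, B1->T, B1->T, B1->F, B3->S, B2->F, B4->F, B6->F; outcomes B1=T, B1=F, B2=F, B3=S, B4=F, B6=F
input #3, t=9, y=12: events B1->T, B1->T, B1->T, B1->F, B3->E, B2->T, B3->S, B2->F, B4->T, B5->T; outcomes B1=T, B1=F, B2=T, B2=F, B3=S, B3=E, B4=T, B5=T
input #4, t=12, y=10: events B1->T, B1->T, B1->T, B1->F, B3->E, B2->F, B4->T, B5->T; outcomes B1=T, B1=F, B2=F, B3=E, B4=T, B5=T
input #5, t=9, y=14: events B1->T, B1->T, B1->T, B1->F, B3->E, B2->T, B3->S, B2->F, B4->T, B5->T; outcomes B1=T, B1=F, B2=T, B2=F, B3=S, B3=E, B4=T, B5=T
input #6, t=5, y=6: events B1->T, B1->T, B1->T, B1->F, B3->S, B2->F, B4->T, B5->T; outcomes B1=T, B1=F, B2=F, B3=S, B4=T, B5=T
input #7, t=6, y=3: events B1->T, B1->T, B1->T, B1->F, B3->S, B2->F, B4->T, B5->T; outcomes B1=T, B1=F, B2=F, B3=S, B4=T, B5=T
input #8, t=3, y=10: events B1->T, B1->T, B1->T, B1->F, B3->S, B2->F, B4->F, B6->T; outcomes B1=T, B1=F, B2=F, B3=S, B4=F, B6=T
input #9, t=11, y=12: events B1->T, B1->T, B1->T, B1->F, B3->E, B2->T, B3->S, B2->F, B4->T, B5->T; outcomes B1=T, B1=F, B2=T, B2=F, B3=S, B3=E, B4=T, B5=T
input #10, t=15, y=6: events B1->T, B1->T, B1->T, B1->F, B3->E, B2->F, B4->T, B5->T; outcomes B1=T, B1=F, B2=F, B3=E, B4=T, B5=T
together the pool reaches 11 outcomes: B1=T, B1=F, B2=T, B2=F, B3=S, B3=E, B4=T, B4=F, B5=T, B6=T, B6=F
checked all size-1 subsets: none covers 11 outcomes (max 8/11)
checked all size-2 subsets: none covers 11 outcomes (max 10/11)
inputs {2, 3, 8} (size 3) cover everything; no size-3 subset with a lexicographically smaller index list covers all 11

Answer: 2, 3, 8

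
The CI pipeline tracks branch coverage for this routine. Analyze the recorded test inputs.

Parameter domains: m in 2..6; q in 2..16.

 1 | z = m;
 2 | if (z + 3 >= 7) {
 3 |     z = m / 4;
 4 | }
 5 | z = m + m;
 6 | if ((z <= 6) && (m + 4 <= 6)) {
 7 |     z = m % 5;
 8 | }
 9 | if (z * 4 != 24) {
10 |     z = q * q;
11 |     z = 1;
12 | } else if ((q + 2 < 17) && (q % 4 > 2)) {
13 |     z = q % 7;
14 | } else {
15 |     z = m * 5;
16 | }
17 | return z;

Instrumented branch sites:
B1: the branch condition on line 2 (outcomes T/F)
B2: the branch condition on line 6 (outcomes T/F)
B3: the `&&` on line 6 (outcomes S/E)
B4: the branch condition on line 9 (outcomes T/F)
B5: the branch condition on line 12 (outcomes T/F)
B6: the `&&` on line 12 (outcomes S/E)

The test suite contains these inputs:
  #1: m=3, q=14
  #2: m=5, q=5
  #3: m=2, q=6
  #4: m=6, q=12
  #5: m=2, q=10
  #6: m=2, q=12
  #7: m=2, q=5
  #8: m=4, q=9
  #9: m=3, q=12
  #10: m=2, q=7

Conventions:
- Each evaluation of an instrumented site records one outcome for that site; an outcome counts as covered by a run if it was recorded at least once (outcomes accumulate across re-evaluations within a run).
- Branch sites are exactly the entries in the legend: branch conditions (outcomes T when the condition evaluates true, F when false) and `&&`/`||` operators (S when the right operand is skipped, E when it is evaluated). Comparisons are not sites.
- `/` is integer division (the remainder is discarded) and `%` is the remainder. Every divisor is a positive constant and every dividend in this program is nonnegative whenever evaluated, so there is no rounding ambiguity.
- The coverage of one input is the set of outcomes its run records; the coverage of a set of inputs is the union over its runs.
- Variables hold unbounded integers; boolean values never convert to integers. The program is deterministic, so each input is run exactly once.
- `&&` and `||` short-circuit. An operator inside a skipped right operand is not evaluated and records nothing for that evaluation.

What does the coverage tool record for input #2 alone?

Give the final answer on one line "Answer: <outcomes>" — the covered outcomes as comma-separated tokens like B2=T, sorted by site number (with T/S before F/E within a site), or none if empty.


Event log for input #2 (m=5, q=5):
  B1->T, B3->S, B2->F, B4->T
deduplicating events, the covered set is: B1=T, B2=F, B3=S, B4=T
Answer: B1=T, B2=F, B3=S, B4=T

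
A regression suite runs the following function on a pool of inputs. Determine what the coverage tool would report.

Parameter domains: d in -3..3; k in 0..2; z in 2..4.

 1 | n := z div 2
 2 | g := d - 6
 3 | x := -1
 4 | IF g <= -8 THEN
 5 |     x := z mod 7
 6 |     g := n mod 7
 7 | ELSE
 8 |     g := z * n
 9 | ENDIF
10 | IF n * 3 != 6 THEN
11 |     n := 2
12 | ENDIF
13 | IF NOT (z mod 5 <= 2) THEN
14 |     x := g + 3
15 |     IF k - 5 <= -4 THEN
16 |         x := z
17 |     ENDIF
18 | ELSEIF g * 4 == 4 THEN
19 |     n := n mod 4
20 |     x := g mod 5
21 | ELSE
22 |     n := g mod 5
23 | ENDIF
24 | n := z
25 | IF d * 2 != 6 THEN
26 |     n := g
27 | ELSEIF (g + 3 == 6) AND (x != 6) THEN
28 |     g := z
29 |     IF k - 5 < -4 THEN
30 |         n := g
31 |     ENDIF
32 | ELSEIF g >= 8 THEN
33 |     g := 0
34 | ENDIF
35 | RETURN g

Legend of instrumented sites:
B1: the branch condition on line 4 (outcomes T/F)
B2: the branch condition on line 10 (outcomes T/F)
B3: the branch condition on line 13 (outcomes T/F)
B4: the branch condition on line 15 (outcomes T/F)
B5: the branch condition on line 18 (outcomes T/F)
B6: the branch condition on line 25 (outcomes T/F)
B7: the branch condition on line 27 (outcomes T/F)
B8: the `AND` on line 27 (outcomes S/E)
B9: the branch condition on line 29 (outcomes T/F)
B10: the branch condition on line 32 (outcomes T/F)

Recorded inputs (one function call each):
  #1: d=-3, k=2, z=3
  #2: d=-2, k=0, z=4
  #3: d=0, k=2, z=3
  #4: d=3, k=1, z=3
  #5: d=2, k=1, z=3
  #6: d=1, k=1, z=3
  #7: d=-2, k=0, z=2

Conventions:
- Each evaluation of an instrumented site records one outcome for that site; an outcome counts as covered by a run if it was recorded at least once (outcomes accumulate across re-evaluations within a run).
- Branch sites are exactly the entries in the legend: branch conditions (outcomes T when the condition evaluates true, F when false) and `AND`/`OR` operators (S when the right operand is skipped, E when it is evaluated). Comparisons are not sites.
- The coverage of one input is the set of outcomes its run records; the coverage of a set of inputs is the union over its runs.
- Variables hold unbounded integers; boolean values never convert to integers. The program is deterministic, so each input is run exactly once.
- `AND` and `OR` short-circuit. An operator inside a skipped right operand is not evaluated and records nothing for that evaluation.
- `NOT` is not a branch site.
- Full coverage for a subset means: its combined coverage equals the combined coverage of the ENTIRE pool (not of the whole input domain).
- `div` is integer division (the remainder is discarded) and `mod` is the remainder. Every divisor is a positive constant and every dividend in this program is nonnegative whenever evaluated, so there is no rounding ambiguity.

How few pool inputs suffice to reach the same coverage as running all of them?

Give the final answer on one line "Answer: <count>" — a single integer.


input #1, d=-3, k=2, z=3: outcomes B1=T, B2=T, B3=T, B4=F, B6=T
input #2, d=-2, k=0, z=4: outcomes B1=T, B2=F, B3=T, B4=T, B6=T
input #3, d=0, k=2, z=3: outcomes B1=F, B2=T, B3=T, B4=F, B6=T
input #4, d=3, k=1, z=3: outcomes B1=F, B2=T, B3=T, B4=T, B6=F, B7=T, B8=E, B9=F
input #5, d=2, k=1, z=3: outcomes B1=F, B2=T, B3=T, B4=T, B6=T
input #6, d=1, k=1, z=3: outcomes B1=F, B2=T, B3=T, B4=T, B6=T
input #7, d=-2, k=0, z=2: outcomes B1=T, B2=T, B3=F, B5=T, B6=T
union over all inputs: B1=T, B1=F, B2=T, B2=F, B3=T, B3=F, B4=T, B4=F, B5=T, B6=T, B6=F, B7=T, B8=E, B9=F (14 outcomes)
no size-1 subset reaches all 14 outcomes (best union: 8/14)
no size-2 subset reaches all 14 outcomes (best union: 12/14)
no size-3 subset reaches all 14 outcomes (best union: 13/14)
at size 4, {1, 2, 4, 7} reaches all 14 outcomes; every lexicographically earlier size-4 subset fails
Answer: 4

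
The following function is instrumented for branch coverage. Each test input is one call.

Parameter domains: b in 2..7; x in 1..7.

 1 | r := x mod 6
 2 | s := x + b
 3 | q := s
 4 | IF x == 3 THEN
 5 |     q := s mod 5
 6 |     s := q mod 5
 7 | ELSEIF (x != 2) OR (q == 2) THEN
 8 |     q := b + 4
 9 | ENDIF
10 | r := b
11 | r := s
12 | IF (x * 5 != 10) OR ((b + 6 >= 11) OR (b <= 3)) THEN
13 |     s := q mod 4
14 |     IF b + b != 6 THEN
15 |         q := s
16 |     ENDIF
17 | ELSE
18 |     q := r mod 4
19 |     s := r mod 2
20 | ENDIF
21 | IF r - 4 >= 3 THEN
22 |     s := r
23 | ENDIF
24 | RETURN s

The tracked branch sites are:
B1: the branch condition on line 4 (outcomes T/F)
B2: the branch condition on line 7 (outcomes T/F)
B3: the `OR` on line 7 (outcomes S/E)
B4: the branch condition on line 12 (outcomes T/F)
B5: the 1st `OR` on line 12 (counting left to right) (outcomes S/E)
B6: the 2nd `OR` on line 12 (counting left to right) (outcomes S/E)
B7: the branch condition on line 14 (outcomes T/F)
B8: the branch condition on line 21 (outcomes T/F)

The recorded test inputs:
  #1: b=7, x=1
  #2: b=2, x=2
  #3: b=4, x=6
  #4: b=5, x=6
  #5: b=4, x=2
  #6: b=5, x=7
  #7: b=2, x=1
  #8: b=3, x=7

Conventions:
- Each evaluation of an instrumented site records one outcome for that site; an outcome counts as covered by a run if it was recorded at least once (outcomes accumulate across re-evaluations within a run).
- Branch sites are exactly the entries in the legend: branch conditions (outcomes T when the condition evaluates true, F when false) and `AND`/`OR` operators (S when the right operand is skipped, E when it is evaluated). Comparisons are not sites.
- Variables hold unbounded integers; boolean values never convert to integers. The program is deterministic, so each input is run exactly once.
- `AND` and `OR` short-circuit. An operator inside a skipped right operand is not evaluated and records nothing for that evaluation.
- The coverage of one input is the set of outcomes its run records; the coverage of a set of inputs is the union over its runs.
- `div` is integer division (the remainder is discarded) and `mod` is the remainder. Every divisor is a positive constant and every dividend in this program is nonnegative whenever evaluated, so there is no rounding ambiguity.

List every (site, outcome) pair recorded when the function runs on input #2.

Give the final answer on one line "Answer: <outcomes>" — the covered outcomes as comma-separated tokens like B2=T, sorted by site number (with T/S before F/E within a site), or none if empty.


Running input #2 (b=2, x=2), event by event:
  B1->F, B3->E, B2->F, B5->E, B6->E, B4->T, B7->T, B8->F
collecting distinct outcomes: B1=F, B2=F, B3=E, B4=T, B5=E, B6=E, B7=T, B8=F
Answer: B1=F, B2=F, B3=E, B4=T, B5=E, B6=E, B7=T, B8=F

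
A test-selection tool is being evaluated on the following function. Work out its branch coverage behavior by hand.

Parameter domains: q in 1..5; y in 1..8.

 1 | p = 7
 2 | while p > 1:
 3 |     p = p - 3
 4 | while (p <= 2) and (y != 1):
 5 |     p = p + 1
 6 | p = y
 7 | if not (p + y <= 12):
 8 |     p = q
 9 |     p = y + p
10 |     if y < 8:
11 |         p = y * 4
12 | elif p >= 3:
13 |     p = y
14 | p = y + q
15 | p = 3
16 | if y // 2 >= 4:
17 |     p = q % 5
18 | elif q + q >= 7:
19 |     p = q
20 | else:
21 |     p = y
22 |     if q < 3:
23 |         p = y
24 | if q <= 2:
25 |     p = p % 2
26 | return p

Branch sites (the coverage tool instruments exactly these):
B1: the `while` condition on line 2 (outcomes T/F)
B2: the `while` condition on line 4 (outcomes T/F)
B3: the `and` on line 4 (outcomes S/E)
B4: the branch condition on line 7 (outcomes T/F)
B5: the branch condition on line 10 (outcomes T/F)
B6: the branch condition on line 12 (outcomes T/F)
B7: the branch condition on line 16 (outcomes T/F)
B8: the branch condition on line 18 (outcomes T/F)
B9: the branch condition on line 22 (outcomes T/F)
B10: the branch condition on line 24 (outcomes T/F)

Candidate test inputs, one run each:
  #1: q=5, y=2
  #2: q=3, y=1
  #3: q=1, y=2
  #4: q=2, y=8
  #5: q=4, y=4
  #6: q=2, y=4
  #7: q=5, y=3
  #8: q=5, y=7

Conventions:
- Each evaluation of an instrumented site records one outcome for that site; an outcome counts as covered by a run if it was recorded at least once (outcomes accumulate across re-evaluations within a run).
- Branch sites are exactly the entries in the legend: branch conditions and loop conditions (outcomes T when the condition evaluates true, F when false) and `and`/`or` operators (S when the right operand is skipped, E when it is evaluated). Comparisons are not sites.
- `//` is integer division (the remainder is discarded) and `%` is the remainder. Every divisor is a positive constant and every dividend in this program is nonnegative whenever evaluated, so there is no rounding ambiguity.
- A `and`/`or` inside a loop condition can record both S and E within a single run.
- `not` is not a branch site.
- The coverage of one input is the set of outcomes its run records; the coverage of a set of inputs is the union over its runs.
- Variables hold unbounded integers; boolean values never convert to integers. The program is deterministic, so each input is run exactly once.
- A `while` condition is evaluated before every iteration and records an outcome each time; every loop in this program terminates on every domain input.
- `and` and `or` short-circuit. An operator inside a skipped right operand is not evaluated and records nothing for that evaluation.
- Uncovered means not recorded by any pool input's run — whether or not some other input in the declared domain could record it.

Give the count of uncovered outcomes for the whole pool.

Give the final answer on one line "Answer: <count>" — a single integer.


input #1, q=5, y=2: events B1->T, B1->T, B1->F, B3->E, B2->T, B3->E, B2->T, B3->S, B2->F, B4->F, B6->F, B7->F, B8->T, B10->F; outcomes B1=T, B1=F, B2=T, B2=F, B3=S, B3=E, B4=F, B6=F, B7=F, B8=T, B10=F
input #2, q=3, y=1: events B1->T, B1->T, B1->F, B3->E, B2->F, B4->F, B6->F, B7->F, B8->F, B9->F, B10->F; outcomes B1=T, B1=F, B2=F, B3=E, B4=F, B6=F, B7=F, B8=F, B9=F, B10=F
input #3, q=1, y=2: events B1->T, B1->T, B1->F, B3->E, B2->T, B3->E, B2->T, B3->S, B2->F, B4->F, B6->F, B7->F, B8->F, B9->T, ...; outcomes B1=T, B1=F, B2=T, B2=F, B3=S, B3=E, B4=F, B6=F, B7=F, B8=F, B9=T, B10=T
input #4, q=2, y=8: events B1->T, B1->T, B1->F, B3->E, B2->T, B3->E, B2->T, B3->S, B2->F, B4->T, B5->F, B7->T, B10->T; outcomes B1=T, B1=F, B2=T, B2=F, B3=S, B3=E, B4=T, B5=F, B7=T, B10=T
input #5, q=4, y=4: events B1->T, B1->T, B1->F, B3->E, B2->T, B3->E, B2->T, B3->S, B2->F, B4->F, B6->T, B7->F, B8->T, B10->F; outcomes B1=T, B1=F, B2=T, B2=F, B3=S, B3=E, B4=F, B6=T, B7=F, B8=T, B10=F
input #6, q=2, y=4: events B1->T, B1->T, B1->F, B3->E, B2->T, B3->E, B2->T, B3->S, B2->F, B4->F, B6->T, B7->F, B8->F, B9->T, ...; outcomes B1=T, B1=F, B2=T, B2=F, B3=S, B3=E, B4=F, B6=T, B7=F, B8=F, B9=T, B10=T
input #7, q=5, y=3: events B1->T, B1->T, B1->F, B3->E, B2->T, B3->E, B2->T, B3->S, B2->F, B4->F, B6->T, B7->F, B8->T, B10->F; outcomes B1=T, B1=F, B2=T, B2=F, B3=S, B3=E, B4=F, B6=T, B7=F, B8=T, B10=F
input #8, q=5, y=7: events B1->T, B1->T, B1->F, B3->E, B2->T, B3->E, B2->T, B3->S, B2->F, B4->T, B5->T, B7->F, B8->T, B10->F; outcomes B1=T, B1=F, B2=T, B2=F, B3=S, B3=E, B4=T, B5=T, B7=F, B8=T, B10=F
union over the pool: B1=T, B1=F, B2=T, B2=F, B3=S, B3=E, B4=T, B4=F, B5=T, B5=F, B6=T, B6=F, B7=T, B7=F, B8=T, B8=F, B9=T, B9=F, B10=T, B10=F
uncovered (0 of 20): none
Answer: 0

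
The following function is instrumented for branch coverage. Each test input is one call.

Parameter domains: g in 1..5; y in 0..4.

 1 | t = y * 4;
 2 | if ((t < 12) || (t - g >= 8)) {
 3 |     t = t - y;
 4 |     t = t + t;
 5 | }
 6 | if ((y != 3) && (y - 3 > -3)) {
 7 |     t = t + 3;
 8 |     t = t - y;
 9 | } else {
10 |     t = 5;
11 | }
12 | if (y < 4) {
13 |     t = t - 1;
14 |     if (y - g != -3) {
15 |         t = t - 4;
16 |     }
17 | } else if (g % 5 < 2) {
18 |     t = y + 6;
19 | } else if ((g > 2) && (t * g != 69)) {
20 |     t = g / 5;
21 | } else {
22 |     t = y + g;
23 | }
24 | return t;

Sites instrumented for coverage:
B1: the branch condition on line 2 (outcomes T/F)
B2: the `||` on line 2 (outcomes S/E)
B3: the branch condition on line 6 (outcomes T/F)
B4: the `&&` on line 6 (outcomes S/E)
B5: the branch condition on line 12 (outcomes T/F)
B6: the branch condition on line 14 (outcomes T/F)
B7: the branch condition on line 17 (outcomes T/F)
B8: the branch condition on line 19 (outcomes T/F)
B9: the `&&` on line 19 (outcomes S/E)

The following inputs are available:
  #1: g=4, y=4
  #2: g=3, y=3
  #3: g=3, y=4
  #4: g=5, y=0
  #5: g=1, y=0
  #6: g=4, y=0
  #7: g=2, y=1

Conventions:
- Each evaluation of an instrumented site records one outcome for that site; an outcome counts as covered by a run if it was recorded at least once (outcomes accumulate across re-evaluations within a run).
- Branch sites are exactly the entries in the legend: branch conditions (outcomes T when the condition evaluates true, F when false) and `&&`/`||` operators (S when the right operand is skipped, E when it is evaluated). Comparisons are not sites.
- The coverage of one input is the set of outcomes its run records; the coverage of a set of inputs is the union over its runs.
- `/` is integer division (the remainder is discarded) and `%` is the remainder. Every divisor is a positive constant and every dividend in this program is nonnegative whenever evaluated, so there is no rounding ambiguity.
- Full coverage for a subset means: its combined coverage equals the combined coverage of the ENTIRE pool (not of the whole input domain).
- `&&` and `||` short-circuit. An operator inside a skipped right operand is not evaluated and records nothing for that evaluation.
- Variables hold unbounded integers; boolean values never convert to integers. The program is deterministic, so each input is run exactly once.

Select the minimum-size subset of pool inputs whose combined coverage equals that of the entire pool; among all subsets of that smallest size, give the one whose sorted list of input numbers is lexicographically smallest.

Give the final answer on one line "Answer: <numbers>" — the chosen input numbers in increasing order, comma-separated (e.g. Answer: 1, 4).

run #1 (g=4, y=4) runs B2->E, B1->T, B4->E, B3->T, B5->F, B7->F, B9->E, B8->T; records B1=T, B2=E, B3=T, B4=E, B5=F, B7=F, B8=T, B9=E
run #2 (g=3, y=3) runs B2->E, B1->T, B4->S, B3->F, B5->T, B6->T; records B1=T, B2=E, B3=F, B4=S, B5=T, B6=T
run #3 (g=3, y=4) runs B2->E, B1->T, B4->E, B3->T, B5->F, B7->F, B9->E, B8->F; records B1=T, B2=E, B3=T, B4=E, B5=F, B7=F, B8=F, B9=E
run #4 (g=5, y=0) runs B2->S, B1->T, B4->E, B3->F, B5->T, B6->T; records B1=T, B2=S, B3=F, B4=E, B5=T, B6=T
run #5 (g=1, y=0) runs B2->S, B1->T, B4->E, B3->F, B5->T, B6->T; records B1=T, B2=S, B3=F, B4=E, B5=T, B6=T
run #6 (g=4, y=0) runs B2->S, B1->T, B4->E, B3->F, B5->T, B6->T; records B1=T, B2=S, B3=F, B4=E, B5=T, B6=T
run #7 (g=2, y=1) runs B2->S, B1->T, B4->E, B3->T, B5->T, B6->T; records B1=T, B2=S, B3=T, B4=E, B5=T, B6=T
pool-wide coverage (14 outcomes): B1=T, B2=S, B2=E, B3=T, B3=F, B4=S, B4=E, B5=T, B5=F, B6=T, B7=F, B8=T, B8=F, B9=E
no size-1 subset reaches all 14 outcomes (best union: 8/14)
no size-2 subset reaches all 14 outcomes (best union: 12/14)
no size-3 subset reaches all 14 outcomes (best union: 13/14)
at size 4, {1, 2, 3, 4} reaches all 14 outcomes; every lexicographically earlier size-4 subset fails

Answer: 1, 2, 3, 4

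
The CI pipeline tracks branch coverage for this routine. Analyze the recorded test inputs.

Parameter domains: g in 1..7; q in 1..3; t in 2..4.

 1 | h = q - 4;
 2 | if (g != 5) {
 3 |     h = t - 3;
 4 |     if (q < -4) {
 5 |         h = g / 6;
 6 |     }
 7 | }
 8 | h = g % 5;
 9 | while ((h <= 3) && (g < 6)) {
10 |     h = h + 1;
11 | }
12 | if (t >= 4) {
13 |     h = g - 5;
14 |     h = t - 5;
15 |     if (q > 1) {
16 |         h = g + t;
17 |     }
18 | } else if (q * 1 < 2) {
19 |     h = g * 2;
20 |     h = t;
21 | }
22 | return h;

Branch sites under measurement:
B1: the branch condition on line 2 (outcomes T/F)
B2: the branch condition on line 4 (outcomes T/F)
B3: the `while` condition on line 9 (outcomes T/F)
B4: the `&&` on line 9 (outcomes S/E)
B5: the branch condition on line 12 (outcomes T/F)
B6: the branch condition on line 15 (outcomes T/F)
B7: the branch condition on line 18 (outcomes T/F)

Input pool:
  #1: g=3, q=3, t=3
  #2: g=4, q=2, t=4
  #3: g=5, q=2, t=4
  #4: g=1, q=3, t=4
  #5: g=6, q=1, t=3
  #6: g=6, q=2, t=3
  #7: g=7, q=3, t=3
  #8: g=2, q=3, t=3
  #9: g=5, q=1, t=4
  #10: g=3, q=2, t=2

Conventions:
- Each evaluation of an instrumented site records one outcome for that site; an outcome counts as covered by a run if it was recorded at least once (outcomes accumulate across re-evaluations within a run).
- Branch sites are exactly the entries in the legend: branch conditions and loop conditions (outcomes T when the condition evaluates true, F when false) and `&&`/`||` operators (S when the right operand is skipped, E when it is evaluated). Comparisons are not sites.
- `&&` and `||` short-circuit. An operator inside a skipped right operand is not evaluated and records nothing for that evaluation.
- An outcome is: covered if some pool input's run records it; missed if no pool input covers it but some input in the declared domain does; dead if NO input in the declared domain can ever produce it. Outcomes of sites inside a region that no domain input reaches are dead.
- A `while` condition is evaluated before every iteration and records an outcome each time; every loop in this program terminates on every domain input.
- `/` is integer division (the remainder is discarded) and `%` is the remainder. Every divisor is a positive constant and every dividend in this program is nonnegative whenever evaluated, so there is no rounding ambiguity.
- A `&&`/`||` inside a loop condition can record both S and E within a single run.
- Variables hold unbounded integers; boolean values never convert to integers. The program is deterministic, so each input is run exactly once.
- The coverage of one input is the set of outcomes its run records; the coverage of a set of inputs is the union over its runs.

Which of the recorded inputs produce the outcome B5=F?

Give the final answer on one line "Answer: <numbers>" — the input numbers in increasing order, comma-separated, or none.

input #1 (g=3, q=3, t=3): produces B5=F
input #2 (g=4, q=2, t=4): does not produce B5=F
input #3 (g=5, q=2, t=4): does not produce B5=F
input #4 (g=1, q=3, t=4): does not produce B5=F
input #5 (g=6, q=1, t=3): produces B5=F
input #6 (g=6, q=2, t=3): produces B5=F
input #7 (g=7, q=3, t=3): produces B5=F
input #8 (g=2, q=3, t=3): produces B5=F
input #9 (g=5, q=1, t=4): does not produce B5=F
input #10 (g=3, q=2, t=2): produces B5=F

Answer: 1, 5, 6, 7, 8, 10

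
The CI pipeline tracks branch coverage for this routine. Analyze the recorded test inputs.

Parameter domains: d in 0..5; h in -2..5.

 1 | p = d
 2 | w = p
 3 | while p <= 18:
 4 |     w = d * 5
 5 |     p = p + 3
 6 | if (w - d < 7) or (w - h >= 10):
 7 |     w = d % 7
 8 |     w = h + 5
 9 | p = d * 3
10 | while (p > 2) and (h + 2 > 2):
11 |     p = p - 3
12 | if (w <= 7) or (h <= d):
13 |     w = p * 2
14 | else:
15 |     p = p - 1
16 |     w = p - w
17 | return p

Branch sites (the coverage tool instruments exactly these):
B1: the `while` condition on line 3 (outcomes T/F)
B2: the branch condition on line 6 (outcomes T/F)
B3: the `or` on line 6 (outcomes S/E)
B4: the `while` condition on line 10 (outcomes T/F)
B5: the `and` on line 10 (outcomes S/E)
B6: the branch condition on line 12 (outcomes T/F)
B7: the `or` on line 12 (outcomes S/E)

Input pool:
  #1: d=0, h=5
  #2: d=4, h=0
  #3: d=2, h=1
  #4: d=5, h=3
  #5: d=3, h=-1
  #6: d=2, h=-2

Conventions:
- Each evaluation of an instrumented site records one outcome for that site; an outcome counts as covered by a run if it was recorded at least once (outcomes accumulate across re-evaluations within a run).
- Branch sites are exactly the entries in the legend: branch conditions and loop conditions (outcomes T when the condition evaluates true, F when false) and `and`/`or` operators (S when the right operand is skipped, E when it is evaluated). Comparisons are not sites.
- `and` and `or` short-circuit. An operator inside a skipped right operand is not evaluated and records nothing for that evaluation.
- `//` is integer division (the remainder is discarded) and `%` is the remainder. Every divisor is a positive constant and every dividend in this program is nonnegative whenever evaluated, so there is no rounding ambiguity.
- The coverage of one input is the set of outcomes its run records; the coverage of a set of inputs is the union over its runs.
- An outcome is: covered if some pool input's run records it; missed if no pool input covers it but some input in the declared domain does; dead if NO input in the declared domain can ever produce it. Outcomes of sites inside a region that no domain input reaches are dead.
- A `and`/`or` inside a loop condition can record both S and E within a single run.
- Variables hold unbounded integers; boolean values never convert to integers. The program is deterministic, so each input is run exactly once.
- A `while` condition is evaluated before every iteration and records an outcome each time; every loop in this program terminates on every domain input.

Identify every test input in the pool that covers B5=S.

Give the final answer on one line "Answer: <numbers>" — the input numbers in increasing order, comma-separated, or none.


input #1 (d=0, h=5): records B5=S
input #2 (d=4, h=0): does not record B5=S
input #3 (d=2, h=1): records B5=S
input #4 (d=5, h=3): records B5=S
input #5 (d=3, h=-1): does not record B5=S
input #6 (d=2, h=-2): does not record B5=S
Answer: 1, 3, 4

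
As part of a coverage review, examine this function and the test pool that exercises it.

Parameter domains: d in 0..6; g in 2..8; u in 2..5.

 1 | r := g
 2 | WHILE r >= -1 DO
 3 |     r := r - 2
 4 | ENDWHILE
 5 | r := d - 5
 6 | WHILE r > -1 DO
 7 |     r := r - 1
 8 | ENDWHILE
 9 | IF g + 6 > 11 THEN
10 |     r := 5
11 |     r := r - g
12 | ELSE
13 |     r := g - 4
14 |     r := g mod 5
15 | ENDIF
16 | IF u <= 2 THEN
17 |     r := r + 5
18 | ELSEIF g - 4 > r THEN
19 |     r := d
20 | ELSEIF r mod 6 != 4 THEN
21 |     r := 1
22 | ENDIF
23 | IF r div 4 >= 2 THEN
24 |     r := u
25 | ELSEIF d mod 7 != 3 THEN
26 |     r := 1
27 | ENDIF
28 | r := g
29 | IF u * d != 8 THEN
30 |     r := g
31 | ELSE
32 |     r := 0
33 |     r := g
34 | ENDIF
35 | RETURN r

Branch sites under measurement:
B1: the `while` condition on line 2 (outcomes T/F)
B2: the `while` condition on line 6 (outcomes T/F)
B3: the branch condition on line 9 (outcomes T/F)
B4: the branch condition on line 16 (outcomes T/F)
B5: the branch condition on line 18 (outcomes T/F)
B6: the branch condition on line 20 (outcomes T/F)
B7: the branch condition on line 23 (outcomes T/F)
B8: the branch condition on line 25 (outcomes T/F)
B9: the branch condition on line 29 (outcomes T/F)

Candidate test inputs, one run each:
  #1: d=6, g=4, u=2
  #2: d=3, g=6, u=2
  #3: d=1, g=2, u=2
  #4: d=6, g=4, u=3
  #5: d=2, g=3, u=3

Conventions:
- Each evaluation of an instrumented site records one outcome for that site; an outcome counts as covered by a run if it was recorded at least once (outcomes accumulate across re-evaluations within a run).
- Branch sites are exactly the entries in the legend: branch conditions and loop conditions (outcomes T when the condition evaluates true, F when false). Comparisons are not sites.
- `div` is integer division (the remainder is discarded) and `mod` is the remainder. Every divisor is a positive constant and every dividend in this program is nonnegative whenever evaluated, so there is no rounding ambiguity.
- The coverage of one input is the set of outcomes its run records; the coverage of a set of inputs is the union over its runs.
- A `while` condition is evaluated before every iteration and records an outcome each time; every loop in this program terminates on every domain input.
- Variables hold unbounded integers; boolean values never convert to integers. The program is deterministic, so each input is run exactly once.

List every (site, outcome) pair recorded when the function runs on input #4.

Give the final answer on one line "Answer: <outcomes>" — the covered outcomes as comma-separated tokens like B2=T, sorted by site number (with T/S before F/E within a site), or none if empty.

Running input #4 (d=6, g=4, u=3), event by event:
  B1->T, B1->T, B1->T, B1->F, B2->T, B2->T, B2->F, B3->F, B4->F, B5->F
  B6->F, B7->F, B8->T, B9->T
distinct outcomes covered: B1=T, B1=F, B2=T, B2=F, B3=F, B4=F, B5=F, B6=F, B7=F, B8=T, B9=T

Answer: B1=T, B1=F, B2=T, B2=F, B3=F, B4=F, B5=F, B6=F, B7=F, B8=T, B9=T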